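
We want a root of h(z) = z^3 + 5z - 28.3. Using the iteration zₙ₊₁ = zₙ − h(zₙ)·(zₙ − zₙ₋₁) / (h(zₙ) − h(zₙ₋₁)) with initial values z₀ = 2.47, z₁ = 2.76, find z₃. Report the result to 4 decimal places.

2.5071

h(2.47) = -0.880777, h(2.76) = 6.524576
z₂ = 2.760000 − 6.524576·(2.760000 − 2.470000) / (6.524576 − (-0.880777)) = 2.760000 − (1.892127)/(7.405353) = 2.504492
h(2.504492) = -0.068164
z₃ = 2.504492 − (-0.068164)·(2.504492 − 2.760000) / (-0.068164 − 6.524576) = 2.504492 − (0.017416)/(-6.592740) = 2.507134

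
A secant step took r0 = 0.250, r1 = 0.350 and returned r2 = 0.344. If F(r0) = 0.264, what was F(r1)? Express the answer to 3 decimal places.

The secant line through (0.250, 0.264) and (0.350, F(r1)) crosses zero at r2 = 0.344.
So (0.250, 0.264), (0.350, F(r1)), (0.344, 0) are collinear:
F(r1) = 0.264 · (0.350 − 0.344) / (0.250 − 0.344) = 0.264 · (0.00600)/(-0.09400) = -0.01685

-0.017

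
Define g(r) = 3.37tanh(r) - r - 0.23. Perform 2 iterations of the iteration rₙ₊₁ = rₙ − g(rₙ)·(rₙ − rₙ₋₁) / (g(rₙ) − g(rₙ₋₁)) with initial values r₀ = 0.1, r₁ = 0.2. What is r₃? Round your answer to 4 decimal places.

0.0975

g(0.1) = 0.005881, g(0.2) = 0.235155
r₂ = 0.200000 − 0.235155·(0.200000 − 0.100000) / (0.235155 − 0.005881) = 0.200000 − (0.023515)/(0.229274) = 0.097435
g(0.097435) = -0.000114
r₃ = 0.097435 − (-0.000114)·(0.097435 − 0.200000) / (-0.000114 − 0.235155) = 0.097435 − (0.000012)/(-0.235269) = 0.097485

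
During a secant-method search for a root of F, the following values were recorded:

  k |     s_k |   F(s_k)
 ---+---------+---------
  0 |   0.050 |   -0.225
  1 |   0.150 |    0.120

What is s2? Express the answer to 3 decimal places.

s2 = 0.150 − 0.120·(0.150 − 0.050) / (0.120 − (-0.225))
   = 0.150 − (0.01200)/(0.34500) = 0.11522

0.115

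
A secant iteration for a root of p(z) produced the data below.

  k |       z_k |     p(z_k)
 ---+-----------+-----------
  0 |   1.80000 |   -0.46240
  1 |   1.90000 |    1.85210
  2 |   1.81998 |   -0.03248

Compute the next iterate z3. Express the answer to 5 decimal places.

z3 = 1.81998 − (-0.03248)·(1.81998 − 1.90000) / (-0.03248 − 1.85210)
   = 1.81998 − (0.0025990)/(-1.8845800) = 1.8213591

1.82136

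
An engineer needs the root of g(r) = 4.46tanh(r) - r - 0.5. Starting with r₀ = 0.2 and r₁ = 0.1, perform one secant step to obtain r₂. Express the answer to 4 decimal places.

0.1463

g(0.2) = 0.180294, g(0.1) = -0.155481
r₂ = 0.100000 − (-0.155481)·(0.100000 − 0.200000) / (-0.155481 − 0.180294) = 0.100000 − (0.015548)/(-0.335775) = 0.146305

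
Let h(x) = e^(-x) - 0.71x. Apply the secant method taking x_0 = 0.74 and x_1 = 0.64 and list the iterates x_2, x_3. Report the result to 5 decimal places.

0.70015, 0.69966

h(0.74) = -0.0482861, h(0.64) = 0.0728924
x_2 = 0.6400000 − 0.0728924·(0.6400000 − 0.7400000) / (0.0728924 − (-0.0482861)) = 0.6400000 − (-0.0072892)/(0.1211785) = 0.7001529
h(0.7001529) = -0.0005992
x_3 = 0.7001529 − (-0.0005992)·(0.7001529 − 0.6400000) / (-0.0005992 − 0.0728924) = 0.7001529 − (-0.0000360)/(-0.0734916) = 0.6996625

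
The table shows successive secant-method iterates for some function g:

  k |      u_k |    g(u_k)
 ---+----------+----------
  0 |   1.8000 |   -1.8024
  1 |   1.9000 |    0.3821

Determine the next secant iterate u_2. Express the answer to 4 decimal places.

1.8825

u_2 = 1.9000 − 0.3821·(1.9000 − 1.8000) / (0.3821 − (-1.8024))
   = 1.9000 − (0.038210)/(2.184500) = 1.882509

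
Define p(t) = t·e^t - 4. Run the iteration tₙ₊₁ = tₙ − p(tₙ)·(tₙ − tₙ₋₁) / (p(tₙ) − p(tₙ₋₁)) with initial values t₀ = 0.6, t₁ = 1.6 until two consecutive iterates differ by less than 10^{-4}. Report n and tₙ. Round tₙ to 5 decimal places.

n = 7, tₙ = 1.20217

p(0.6) = -2.9067287, p(1.6) = 3.9248519
t₂ = 1.6000000 − 3.9248519·(1.0000000)/(6.8315806) = 1.0254841;  |Δ| = 0.5745159
p(1.0254841) = -1.1404941
t₃ = 1.0254841 − (-1.1404941)·(-0.5745159)/(-5.0653460) = 1.1548399;  |Δ| = 0.1293558
p(1.1548399) = -0.3350979
t₄ = 1.1548399 − (-0.3350979)·(0.1293558)/(0.8053962) = 1.2086605;  |Δ| = 0.0538205
p(1.2086605) = 0.0477984
t₅ = 1.2086605 − 0.0477984·(0.0538205)/(0.3828963) = 1.2019418;  |Δ| = 0.0067186
p(1.2019418) = -0.0016561
t₆ = 1.2019418 − (-0.0016561)·(-0.0067186)/(-0.0494545) = 1.2021668;  |Δ| = 0.0002250
p(1.2021668) = -0.0000078
t₇ = 1.2021668 − (-0.0000078)·(0.0002250)/(0.0016482) = 1.2021679;  |Δ| = 0.0000011
|t₇ − t₆| = 0.0000011 < 10^{-4}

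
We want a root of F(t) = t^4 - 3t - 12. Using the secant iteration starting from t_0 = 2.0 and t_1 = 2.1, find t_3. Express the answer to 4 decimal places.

F(2.0) = -2.000000, F(2.1) = 1.148100
t_2 = 2.100000 − 1.148100·(2.100000 − 2.000000) / (1.148100 − (-2.000000)) = 2.100000 − (0.114810)/(3.148100) = 2.063530
F(2.063530) = -0.058685
t_3 = 2.063530 − (-0.058685)·(2.063530 − 2.100000) / (-0.058685 − 1.148100) = 2.063530 − (0.002140)/(-1.206785) = 2.065304

2.0653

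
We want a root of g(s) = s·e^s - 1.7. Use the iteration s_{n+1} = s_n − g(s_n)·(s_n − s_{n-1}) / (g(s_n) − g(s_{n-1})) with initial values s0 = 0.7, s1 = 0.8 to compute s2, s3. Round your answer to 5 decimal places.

g(0.7) = -0.2903731, g(0.8) = 0.0804327
s2 = 0.8000000 − 0.0804327·(0.8000000 − 0.7000000) / (0.0804327 − (-0.2903731)) = 0.8000000 − (0.0080433)/(0.3708058) = 0.7783087
g(0.7783087) = -0.0050105
s3 = 0.7783087 − (-0.0050105)·(0.7783087 − 0.8000000) / (-0.0050105 − 0.0804327) = 0.7783087 − (0.0001087)/(-0.0854432) = 0.7795807

0.77831, 0.77958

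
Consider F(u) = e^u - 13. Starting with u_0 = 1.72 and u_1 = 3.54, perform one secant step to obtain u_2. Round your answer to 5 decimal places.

F(1.72) = -7.4154715, F(3.54) = 21.4669192
u_2 = 3.5400000 − 21.4669192·(3.5400000 − 1.7200000) / (21.4669192 − (-7.4154715)) = 3.5400000 − (39.0697929)/(28.8823907) = 2.1872798

2.18728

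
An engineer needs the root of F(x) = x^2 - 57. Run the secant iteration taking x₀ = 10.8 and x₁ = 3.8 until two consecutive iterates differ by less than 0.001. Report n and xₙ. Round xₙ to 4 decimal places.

F(10.8) = 59.640000, F(3.8) = -42.560000
x₂ = 3.800000 − (-42.560000)·(-7.000000)/(-102.200000) = 6.715068;  |Δ| = 2.915068
F(6.715068) = -11.907855
x₃ = 6.715068 − (-11.907855)·(2.915068)/(30.652145) = 7.847525;  |Δ| = 1.132456
F(7.847525) = 4.583645
x₄ = 7.847525 − 4.583645·(1.132456)/(16.491500) = 7.532770;  |Δ| = 0.314755
F(7.532770) = -0.257375
x₅ = 7.532770 − (-0.257375)·(-0.314755)/(-4.841020) = 7.549504;  |Δ| = 0.016734
F(7.549504) = -0.004987
x₆ = 7.549504 − (-0.004987)·(0.016734)/(0.252388) = 7.549835;  |Δ| = 0.000331
|x₆ − x₅| = 0.000331 < 0.001

n = 6, xₙ = 7.5498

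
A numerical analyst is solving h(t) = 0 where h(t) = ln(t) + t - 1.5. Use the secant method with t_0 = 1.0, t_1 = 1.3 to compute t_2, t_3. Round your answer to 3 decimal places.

1.267, 1.265

h(1.0) = -0.50000, h(1.3) = 0.06236
t_2 = 1.30000 − 0.06236·(1.30000 − 1.00000) / (0.06236 − (-0.50000)) = 1.30000 − (0.01871)/(0.56236) = 1.26673
h(1.26673) = 0.00317
t_3 = 1.26673 − 0.00317·(1.26673 − 1.30000) / (0.00317 − 0.06236) = 1.26673 − (-0.00011)/(-0.05919) = 1.26495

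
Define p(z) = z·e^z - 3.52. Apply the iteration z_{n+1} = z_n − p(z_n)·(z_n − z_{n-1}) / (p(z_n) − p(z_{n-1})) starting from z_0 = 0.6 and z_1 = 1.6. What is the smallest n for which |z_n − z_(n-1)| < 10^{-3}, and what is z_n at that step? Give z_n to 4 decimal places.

p(0.6) = -2.426729, p(1.6) = 4.404852
z_2 = 1.600000 − 4.404852·(1.000000)/(6.831581) = 0.955222;  |Δ| = 0.644778
p(0.955222) = -1.037141
z_3 = 0.955222 − (-1.037141)·(-0.644778)/(-5.441993) = 1.078105;  |Δ| = 0.122882
p(1.078105) = -0.351339
z_4 = 1.078105 − (-0.351339)·(0.122882)/(0.685802) = 1.141058;  |Δ| = 0.062953
p(1.141058) = 0.051599
z_5 = 1.141058 − 0.051599·(0.062953)/(0.402938) = 1.132996;  |Δ| = 0.008062
p(1.132996) = -0.002109
z_6 = 1.132996 − (-0.002109)·(-0.008062)/(-0.053708) = 1.133313;  |Δ| = 0.000317
|z_6 − z_5| = 0.000317 < 10^{-3}

n = 6, z_n = 1.1333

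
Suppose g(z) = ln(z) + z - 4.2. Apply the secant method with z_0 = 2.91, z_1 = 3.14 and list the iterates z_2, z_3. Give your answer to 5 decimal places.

g(2.91) = -0.2218469, g(3.14) = 0.0842228
z_2 = 3.1400000 − 0.0842228·(3.1400000 − 2.9100000) / (0.0842228 − (-0.2218469)) = 3.1400000 − (0.0193712)/(0.3060697) = 3.0767097
g(3.0767097) = 0.0005704
z_3 = 3.0767097 − 0.0005704·(3.0767097 − 3.1400000) / (0.0005704 − 0.0842228) = 3.0767097 − (-0.0000361)/(-0.0836524) = 3.0762781

3.07671, 3.07628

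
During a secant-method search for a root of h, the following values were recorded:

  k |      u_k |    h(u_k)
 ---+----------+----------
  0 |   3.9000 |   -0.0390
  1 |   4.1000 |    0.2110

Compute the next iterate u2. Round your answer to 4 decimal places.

u2 = 4.1000 − 0.2110·(4.1000 − 3.9000) / (0.2110 − (-0.0390))
   = 4.1000 − (0.042200)/(0.250000) = 3.931200

3.9312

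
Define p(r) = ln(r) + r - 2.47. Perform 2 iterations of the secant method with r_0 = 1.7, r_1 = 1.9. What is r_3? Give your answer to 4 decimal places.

p(1.7) = -0.239372, p(1.9) = 0.071854
r_2 = 1.900000 − 0.071854·(1.900000 − 1.700000) / (0.071854 − (-0.239372)) = 1.900000 − (0.014371)/(0.311226) = 1.853825
p(1.853825) = 0.001076
r_3 = 1.853825 − 0.001076·(1.853825 − 1.900000) / (0.001076 − 0.071854) = 1.853825 − (-0.000050)/(-0.070777) = 1.853123

1.8531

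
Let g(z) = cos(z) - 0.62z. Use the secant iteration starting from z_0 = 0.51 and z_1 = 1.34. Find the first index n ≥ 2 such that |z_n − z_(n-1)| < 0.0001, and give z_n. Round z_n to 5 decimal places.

g(0.51) = 0.5565445, g(1.34) = -0.6020472
z_2 = 1.3400000 − (-0.6020472)·(0.8300000)/(-1.1585917) = 0.9087012;  |Δ| = 0.4312988
g(0.9087012) = 0.0513758
z_3 = 0.9087012 − 0.0513758·(-0.4312988)/(0.6534230) = 0.9426124;  |Δ| = 0.0339112
g(0.9426124) = 0.0032567
z_4 = 0.9426124 − 0.0032567·(0.0339112)/(-0.0481192) = 0.9449075;  |Δ| = 0.0022951
g(0.9449075) = -0.0000248
z_5 = 0.9449075 − (-0.0000248)·(0.0022951)/(-0.0032814) = 0.9448902;  |Δ| = 0.0000173
|z_5 − z_4| = 0.0000173 < 0.0001

n = 5, z_n = 0.94489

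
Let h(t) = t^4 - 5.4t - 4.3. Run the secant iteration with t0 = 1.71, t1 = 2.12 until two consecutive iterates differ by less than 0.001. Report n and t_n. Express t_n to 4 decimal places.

h(1.71) = -4.983639, h(2.12) = 4.451631
t2 = 2.120000 − 4.451631·(0.410000)/(9.435271) = 1.926559;  |Δ| = 0.193441
h(1.926559) = -0.927226
t3 = 1.926559 − (-0.927226)·(-0.193441)/(-5.378858) = 1.959905;  |Δ| = 0.033346
h(1.959905) = -0.128458
t4 = 1.959905 − (-0.128458)·(0.033346)/(0.798768) = 1.965268;  |Δ| = 0.005363
h(1.965268) = 0.004739
t5 = 1.965268 − 0.004739·(0.005363)/(0.133197) = 1.965077;  |Δ| = 0.000191
|t5 − t4| = 0.000191 < 0.001

n = 5, t_n = 1.9651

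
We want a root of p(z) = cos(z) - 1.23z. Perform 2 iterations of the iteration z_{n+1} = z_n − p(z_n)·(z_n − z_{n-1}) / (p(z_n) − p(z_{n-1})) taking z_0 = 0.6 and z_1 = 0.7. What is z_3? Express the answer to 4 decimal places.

0.6481

p(0.6) = 0.087336, p(0.7) = -0.096158
z_2 = 0.700000 − (-0.096158)·(0.700000 − 0.600000) / (-0.096158 − 0.087336) = 0.700000 − (-0.009616)/(-0.183493) = 0.647596
p(0.647596) = 0.000993
z_3 = 0.647596 − 0.000993·(0.647596 − 0.700000) / (0.000993 − (-0.096158)) = 0.647596 − (-0.000052)/(0.097151) = 0.648132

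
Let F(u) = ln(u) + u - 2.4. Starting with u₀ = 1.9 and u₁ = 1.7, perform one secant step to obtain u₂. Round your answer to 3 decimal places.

1.809

F(1.9) = 0.14185, F(1.7) = -0.16937
u₂ = 1.70000 − (-0.16937)·(1.70000 − 1.90000) / (-0.16937 − 0.14185) = 1.70000 − (0.03387)/(-0.31123) = 1.80884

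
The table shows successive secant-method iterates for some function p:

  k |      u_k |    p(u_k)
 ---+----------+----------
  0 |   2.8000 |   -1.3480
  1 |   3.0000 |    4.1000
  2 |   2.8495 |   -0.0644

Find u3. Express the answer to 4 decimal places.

2.8518

u3 = 2.8495 − (-0.0644)·(2.8495 − 3.0000) / (-0.0644 − 4.1000)
   = 2.8495 − (0.009692)/(-4.164400) = 2.851827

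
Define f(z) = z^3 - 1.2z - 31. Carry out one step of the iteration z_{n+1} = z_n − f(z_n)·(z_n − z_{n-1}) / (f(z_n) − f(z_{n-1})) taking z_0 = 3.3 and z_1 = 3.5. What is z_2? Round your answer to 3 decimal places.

f(3.3) = 0.97700, f(3.5) = 7.67500
z_2 = 3.50000 − 7.67500·(3.50000 − 3.30000) / (7.67500 − 0.97700) = 3.50000 − (1.53500)/(6.69800) = 3.27083

3.271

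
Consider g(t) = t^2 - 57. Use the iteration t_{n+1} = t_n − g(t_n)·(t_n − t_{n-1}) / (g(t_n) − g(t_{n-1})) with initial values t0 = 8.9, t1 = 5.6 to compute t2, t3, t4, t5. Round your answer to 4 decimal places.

7.3683, 7.5771, 7.5495, 7.5498

g(8.9) = 22.210000, g(5.6) = -25.640000
t2 = 5.600000 − (-25.640000)·(5.600000 − 8.900000) / (-25.640000 − 22.210000) = 5.600000 − (84.612000)/(-47.850000) = 7.368276
g(7.368276) = -2.708511
t3 = 7.368276 − (-2.708511)·(7.368276 − 5.600000) / (-2.708511 − (-25.640000)) = 7.368276 − (-4.789394)/(22.931489) = 7.577133
g(7.577133) = 0.412937
t4 = 7.577133 − 0.412937·(7.577133 − 7.368276) / (0.412937 − (-2.708511)) = 7.577133 − (0.086245)/(3.121448) = 7.549503
g(7.549503) = -0.005007
t5 = 7.549503 − (-0.005007)·(7.549503 − 7.577133) / (-0.005007 − 0.412937) = 7.549503 − (0.000138)/(-0.417945) = 7.549834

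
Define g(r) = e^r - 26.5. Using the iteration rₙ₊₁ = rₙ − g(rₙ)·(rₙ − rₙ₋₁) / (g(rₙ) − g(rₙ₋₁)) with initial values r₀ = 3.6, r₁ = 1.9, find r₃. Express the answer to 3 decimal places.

3.502

g(3.6) = 10.09823, g(1.9) = -19.81411
r₂ = 1.90000 − (-19.81411)·(1.90000 − 3.60000) / (-19.81411 − 10.09823) = 1.90000 − (33.68398)/(-29.91234) = 3.02609
g(3.02609) = -5.88354
r₃ = 3.02609 − (-5.88354)·(3.02609 − 1.90000) / (-5.88354 − (-19.81411)) = 3.02609 − (-6.62539)/(13.93056) = 3.50169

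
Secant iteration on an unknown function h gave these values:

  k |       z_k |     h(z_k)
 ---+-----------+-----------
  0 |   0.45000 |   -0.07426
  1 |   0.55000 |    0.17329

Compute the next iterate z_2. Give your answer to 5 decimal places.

z_2 = 0.55000 − 0.17329·(0.55000 − 0.45000) / (0.17329 − (-0.07426))
   = 0.55000 − (0.0173290)/(0.2475500) = 0.4799980

0.48000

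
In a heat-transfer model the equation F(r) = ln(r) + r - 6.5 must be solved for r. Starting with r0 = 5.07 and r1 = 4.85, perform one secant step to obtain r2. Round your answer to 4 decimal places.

4.9091

F(5.07) = 0.193341, F(4.85) = -0.071021
r2 = 4.850000 − (-0.071021)·(4.850000 − 5.070000) / (-0.071021 − 0.193341) = 4.850000 − (0.015625)/(-0.264362) = 4.909103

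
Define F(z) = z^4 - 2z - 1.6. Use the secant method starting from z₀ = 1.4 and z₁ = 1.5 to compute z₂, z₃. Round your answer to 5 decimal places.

F(1.4) = -0.5584000, F(1.5) = 0.4625000
z₂ = 1.5000000 − 0.4625000·(1.5000000 − 1.4000000) / (0.4625000 − (-0.5584000)) = 1.5000000 − (0.0462500)/(1.0209000) = 1.4546968
F(1.4546968) = -0.0313330
z₃ = 1.4546968 − (-0.0313330)·(1.4546968 − 1.5000000) / (-0.0313330 − 0.4625000) = 1.4546968 − (0.0014195)/(-0.4938330) = 1.4575713

1.45470, 1.45757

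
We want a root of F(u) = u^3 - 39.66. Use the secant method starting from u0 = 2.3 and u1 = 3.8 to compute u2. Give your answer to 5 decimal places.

3.26568

F(2.3) = -27.4930000, F(3.8) = 15.2120000
u2 = 3.8000000 − 15.2120000·(3.8000000 − 2.3000000) / (15.2120000 − (-27.4930000)) = 3.8000000 − (22.8180000)/(42.7050000) = 3.2656832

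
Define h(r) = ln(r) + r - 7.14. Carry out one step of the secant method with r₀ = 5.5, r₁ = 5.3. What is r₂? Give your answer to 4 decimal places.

h(5.5) = 0.064748, h(5.3) = -0.172293
r₂ = 5.300000 − (-0.172293)·(5.300000 − 5.500000) / (-0.172293 − 0.064748) = 5.300000 − (0.034459)/(-0.237041) = 5.445370

5.4454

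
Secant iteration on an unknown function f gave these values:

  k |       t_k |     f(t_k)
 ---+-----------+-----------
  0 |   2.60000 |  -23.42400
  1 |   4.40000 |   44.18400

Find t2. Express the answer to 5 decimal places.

t2 = 4.40000 − 44.18400·(4.40000 − 2.60000) / (44.18400 − (-23.42400))
   = 4.40000 − (79.5312000)/(67.6080000) = 3.2236422

3.22364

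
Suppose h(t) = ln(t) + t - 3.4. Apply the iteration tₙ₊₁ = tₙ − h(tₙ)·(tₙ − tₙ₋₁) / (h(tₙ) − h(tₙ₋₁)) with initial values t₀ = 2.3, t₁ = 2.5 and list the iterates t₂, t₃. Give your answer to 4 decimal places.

2.4885, 2.4884

h(2.3) = -0.267091, h(2.5) = 0.016291
t₂ = 2.500000 − 0.016291·(2.500000 − 2.300000) / (0.016291 − (-0.267091)) = 2.500000 − (0.003258)/(0.283382) = 2.488503
h(2.488503) = 0.000184
t₃ = 2.488503 − 0.000184·(2.488503 − 2.500000) / (0.000184 − 0.016291) = 2.488503 − (-0.000002)/(-0.016107) = 2.488371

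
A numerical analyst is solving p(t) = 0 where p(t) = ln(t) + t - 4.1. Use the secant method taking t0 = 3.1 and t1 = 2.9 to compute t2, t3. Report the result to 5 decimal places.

3.00146, 3.00104

p(3.1) = 0.1314021, p(2.9) = -0.1352893
t2 = 2.9000000 − (-0.1352893)·(2.9000000 − 3.1000000) / (-0.1352893 − 0.1314021) = 2.9000000 − (0.0270579)/(-0.2666914) = 3.0014575
p(3.0014575) = 0.0005556
t3 = 3.0014575 − 0.0005556·(3.0014575 − 2.9000000) / (0.0005556 − (-0.1352893)) = 3.0014575 − (0.0000564)/(0.1358448) = 3.0010426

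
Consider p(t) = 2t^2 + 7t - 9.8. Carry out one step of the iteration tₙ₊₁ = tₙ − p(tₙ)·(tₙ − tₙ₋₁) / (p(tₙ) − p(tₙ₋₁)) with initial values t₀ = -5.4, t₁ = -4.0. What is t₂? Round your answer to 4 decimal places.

-4.4915

p(-5.4) = 10.720000, p(-4.0) = -5.800000
t₂ = -4.000000 − (-5.800000)·(-4.000000 − (-5.400000)) / (-5.800000 − 10.720000) = -4.000000 − (-8.120000)/(-16.520000) = -4.491525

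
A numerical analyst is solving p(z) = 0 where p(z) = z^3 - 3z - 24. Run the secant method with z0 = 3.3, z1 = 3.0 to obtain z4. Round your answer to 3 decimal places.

p(3.3) = 2.03700, p(3.0) = -6.00000
z2 = 3.00000 − (-6.00000)·(3.00000 − 3.30000) / (-6.00000 − 2.03700) = 3.00000 − (1.80000)/(-8.03700) = 3.22396
p(3.22396) = -0.16219
z3 = 3.22396 − (-0.16219)·(3.22396 − 3.00000) / (-0.16219 − (-6.00000)) = 3.22396 − (-0.03632)/(5.83781) = 3.23019
p(3.23019) = 0.01354
z4 = 3.23019 − 0.01354·(3.23019 − 3.22396) / (0.01354 − (-0.16219)) = 3.23019 − (0.00008)/(0.17573) = 3.22971

3.230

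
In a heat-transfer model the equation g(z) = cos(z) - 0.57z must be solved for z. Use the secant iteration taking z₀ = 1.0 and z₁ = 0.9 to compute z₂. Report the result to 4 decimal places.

0.9785

g(1.0) = -0.029698, g(0.9) = 0.108610
z₂ = 0.900000 − 0.108610·(0.900000 − 1.000000) / (0.108610 − (-0.029698)) = 0.900000 − (-0.010861)/(0.138308) = 0.978528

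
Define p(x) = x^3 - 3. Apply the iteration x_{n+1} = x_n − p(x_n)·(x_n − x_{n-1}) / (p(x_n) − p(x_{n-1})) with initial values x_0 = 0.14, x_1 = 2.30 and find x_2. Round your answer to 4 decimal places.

p(0.14) = -2.997256, p(2.30) = 9.167000
x_2 = 2.300000 − 9.167000·(2.300000 − 0.140000) / (9.167000 − (-2.997256)) = 2.300000 − (19.800720)/(12.164256) = 0.672221

0.6722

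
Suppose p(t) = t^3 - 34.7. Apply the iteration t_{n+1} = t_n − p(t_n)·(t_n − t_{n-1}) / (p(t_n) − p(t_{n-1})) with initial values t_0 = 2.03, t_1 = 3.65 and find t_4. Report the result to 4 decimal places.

3.2628

p(2.03) = -26.334573, p(3.65) = 13.927125
t_2 = 3.650000 − 13.927125·(3.650000 − 2.030000) / (13.927125 − (-26.334573)) = 3.650000 − (22.561942)/(40.261698) = 3.089618
p(3.089618) = -5.207320
t_3 = 3.089618 − (-5.207320)·(3.089618 − 3.650000) / (-5.207320 − 13.927125) = 3.089618 − (2.918090)/(-19.134445) = 3.242122
p(3.242122) = -0.620896
t_4 = 3.242122 − (-0.620896)·(3.242122 − 3.089618) / (-0.620896 − (-5.207320)) = 3.242122 − (-0.094690)/(4.586424) = 3.262768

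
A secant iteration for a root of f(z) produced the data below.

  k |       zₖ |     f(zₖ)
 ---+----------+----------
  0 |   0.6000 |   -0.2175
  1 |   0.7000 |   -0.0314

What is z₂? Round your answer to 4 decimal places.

z₂ = 0.7000 − (-0.0314)·(0.7000 − 0.6000) / (-0.0314 − (-0.2175))
   = 0.7000 − (-0.003140)/(0.186100) = 0.716873

0.7169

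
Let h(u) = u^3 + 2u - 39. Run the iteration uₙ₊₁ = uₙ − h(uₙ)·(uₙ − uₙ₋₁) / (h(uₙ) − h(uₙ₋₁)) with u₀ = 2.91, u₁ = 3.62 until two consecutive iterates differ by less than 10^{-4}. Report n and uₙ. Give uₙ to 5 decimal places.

h(2.91) = -8.5378290, h(3.62) = 15.6779280
u₂ = 3.6200000 − 15.6779280·(0.7100000)/(24.2157570) = 3.1603270;  |Δ| = 0.4596730
h(3.1603270) = -1.1150521
u₃ = 3.1603270 − (-1.1150521)·(-0.4596730)/(-16.7929801) = 3.1908493;  |Δ| = 0.0305222
h(3.1908493) = -0.1306088
u₄ = 3.1908493 − (-0.1306088)·(0.0305222)/(0.9844432) = 3.1948987;  |Δ| = 0.0040495
h(3.1948987) = 0.0013364
u₅ = 3.1948987 − 0.0013364·(0.0040495)/(0.1319453) = 3.1948577;  |Δ| = 0.0000410
|u₅ − u₄| = 0.0000410 < 10^{-4}

n = 5, uₙ = 3.19486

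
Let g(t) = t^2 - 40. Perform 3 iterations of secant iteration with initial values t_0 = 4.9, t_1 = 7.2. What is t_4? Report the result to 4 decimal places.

g(4.9) = -15.990000, g(7.2) = 11.840000
t_2 = 7.200000 − 11.840000·(7.200000 − 4.900000) / (11.840000 − (-15.990000)) = 7.200000 − (27.232000)/(27.830000) = 6.221488
g(6.221488) = -1.293092
t_3 = 6.221488 − (-1.293092)·(6.221488 − 7.200000) / (-1.293092 − 11.840000) = 6.221488 − (1.265307)/(-13.133092) = 6.317833
g(6.317833) = -0.084992
t_4 = 6.317833 − (-0.084992)·(6.317833 − 6.221488) / (-0.084992 − (-1.293092)) = 6.317833 − (-0.008189)/(1.208100) = 6.324611

6.3246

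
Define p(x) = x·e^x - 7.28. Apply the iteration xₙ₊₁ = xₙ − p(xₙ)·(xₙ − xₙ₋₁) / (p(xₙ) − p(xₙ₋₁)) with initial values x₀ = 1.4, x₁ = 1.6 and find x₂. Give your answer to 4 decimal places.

1.5426

p(1.4) = -1.602720, p(1.6) = 0.644852
x₂ = 1.600000 − 0.644852·(1.600000 − 1.400000) / (0.644852 − (-1.602720)) = 1.600000 − (0.128970)/(2.247572) = 1.542618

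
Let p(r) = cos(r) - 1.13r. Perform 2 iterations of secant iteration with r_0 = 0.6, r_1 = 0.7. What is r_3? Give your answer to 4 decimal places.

p(0.6) = 0.147336, p(0.7) = -0.026158
r_2 = 0.700000 − (-0.026158)·(0.700000 − 0.600000) / (-0.026158 − 0.147336) = 0.700000 − (-0.002616)/(-0.173493) = 0.684923
p(0.684923) = 0.000505
r_3 = 0.684923 − 0.000505·(0.684923 − 0.700000) / (0.000505 − (-0.026158)) = 0.684923 − (-0.000008)/(0.026663) = 0.685208

0.6852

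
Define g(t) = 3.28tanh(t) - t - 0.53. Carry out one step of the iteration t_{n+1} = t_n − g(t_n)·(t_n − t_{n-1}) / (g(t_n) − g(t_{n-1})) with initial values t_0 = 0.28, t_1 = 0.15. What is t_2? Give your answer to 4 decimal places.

g(0.28) = 0.085129, g(0.15) = -0.191657
t_2 = 0.150000 − (-0.191657)·(0.150000 − 0.280000) / (-0.191657 − 0.085129) = 0.150000 − (0.024915)/(-0.276786) = 0.240017

0.2400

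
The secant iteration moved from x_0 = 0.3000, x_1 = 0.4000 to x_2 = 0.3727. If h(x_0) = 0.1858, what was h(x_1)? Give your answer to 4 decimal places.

The secant line through (0.3000, 0.1858) and (0.4000, h(x_1)) crosses zero at x_2 = 0.3727.
So (0.3000, 0.1858), (0.4000, h(x_1)), (0.3727, 0) are collinear:
h(x_1) = 0.1858 · (0.4000 − 0.3727) / (0.3000 − 0.3727) = 0.1858 · (0.027300)/(-0.072700) = -0.069771

-0.0698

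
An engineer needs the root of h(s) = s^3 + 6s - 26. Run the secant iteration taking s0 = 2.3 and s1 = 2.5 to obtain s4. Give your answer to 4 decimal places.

h(2.3) = -0.033000, h(2.5) = 4.625000
s2 = 2.500000 − 4.625000·(2.500000 − 2.300000) / (4.625000 − (-0.033000)) = 2.500000 − (0.925000)/(4.658000) = 2.301417
h(2.301417) = -0.001998
s3 = 2.301417 − (-0.001998)·(2.301417 − 2.500000) / (-0.001998 − 4.625000) = 2.301417 − (0.000397)/(-4.626998) = 2.301503
h(2.301503) = -0.000121
s4 = 2.301503 − (-0.000121)·(2.301503 − 2.301417) / (-0.000121 − (-0.001998)) = 2.301503 − (0.000000)/(0.001877) = 2.301508

2.3015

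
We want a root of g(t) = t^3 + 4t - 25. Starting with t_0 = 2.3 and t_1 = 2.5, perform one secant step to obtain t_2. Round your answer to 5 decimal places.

g(2.3) = -3.6330000, g(2.5) = 0.6250000
t_2 = 2.5000000 − 0.6250000·(2.5000000 − 2.3000000) / (0.6250000 − (-3.6330000)) = 2.5000000 − (0.1250000)/(4.2580000) = 2.4706435

2.47064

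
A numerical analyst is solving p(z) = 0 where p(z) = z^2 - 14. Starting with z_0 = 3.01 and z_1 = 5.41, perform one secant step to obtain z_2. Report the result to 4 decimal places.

p(3.01) = -4.939900, p(5.41) = 15.268100
z_2 = 5.410000 − 15.268100·(5.410000 − 3.010000) / (15.268100 − (-4.939900)) = 5.410000 − (36.643440)/(20.208000) = 3.596686

3.5967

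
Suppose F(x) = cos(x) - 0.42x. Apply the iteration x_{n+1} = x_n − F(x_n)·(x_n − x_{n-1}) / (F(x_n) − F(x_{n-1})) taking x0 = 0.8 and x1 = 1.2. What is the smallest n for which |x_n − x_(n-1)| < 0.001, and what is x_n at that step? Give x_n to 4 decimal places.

n = 4, x_n = 1.0936

F(0.8) = 0.360707, F(1.2) = -0.141642
x2 = 1.200000 − (-0.141642)·(0.400000)/(-0.502349) = 1.087216;  |Δ| = 0.112784
F(1.087216) = 0.008321
x3 = 1.087216 − 0.008321·(-0.112784)/(0.149963) = 1.093474;  |Δ| = 0.006258
F(1.093474) = 0.000143
x4 = 1.093474 − 0.000143·(0.006258)/(-0.008178) = 1.093584;  |Δ| = 0.000110
|x4 − x3| = 0.000110 < 0.001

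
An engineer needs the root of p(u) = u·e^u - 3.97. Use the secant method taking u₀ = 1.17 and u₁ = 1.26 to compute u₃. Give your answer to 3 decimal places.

p(1.17) = -0.20027, p(1.26) = 0.47203
u₂ = 1.26000 − 0.47203·(1.26000 − 1.17000) / (0.47203 − (-0.20027)) = 1.26000 − (0.04248)/(0.67230) = 1.19681
p(1.19681) = -0.00911
u₃ = 1.19681 − (-0.00911)·(1.19681 − 1.26000) / (-0.00911 − 0.47203) = 1.19681 − (0.00058)/(-0.48114) = 1.19801

1.198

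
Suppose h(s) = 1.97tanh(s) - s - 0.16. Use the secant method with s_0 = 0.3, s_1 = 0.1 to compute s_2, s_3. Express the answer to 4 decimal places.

h(0.3) = 0.113886, h(0.1) = -0.063654
s_2 = 0.100000 − (-0.063654)·(0.100000 − 0.300000) / (-0.063654 − 0.113886) = 0.100000 − (0.012731)/(-0.177540) = 0.171707
h(0.171707) = 0.003270
s_3 = 0.171707 − 0.003270·(0.171707 − 0.100000) / (0.003270 − (-0.063654)) = 0.171707 − (0.000234)/(0.066924) = 0.168203

0.1717, 0.1682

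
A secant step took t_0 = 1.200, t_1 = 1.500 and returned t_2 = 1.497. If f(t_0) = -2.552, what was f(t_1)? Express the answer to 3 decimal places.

The secant line through (1.200, -2.552) and (1.500, f(t_1)) crosses zero at t_2 = 1.497.
So (1.200, -2.552), (1.500, f(t_1)), (1.497, 0) are collinear:
f(t_1) = -2.552 · (1.500 − 1.497) / (1.200 − 1.497) = -2.552 · (0.00300)/(-0.29700) = 0.02578

0.026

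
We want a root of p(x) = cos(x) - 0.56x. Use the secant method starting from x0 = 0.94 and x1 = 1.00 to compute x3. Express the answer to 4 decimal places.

p(0.94) = 0.063388, p(1.00) = -0.019698
x2 = 1.000000 − (-0.019698)·(1.000000 − 0.940000) / (-0.019698 − 0.063388) = 1.000000 − (-0.001182)/(-0.083086) = 0.985775
p(0.985775) = 0.000183
x3 = 0.985775 − 0.000183·(0.985775 − 1.000000) / (0.000183 − (-0.019698)) = 0.985775 − (-0.000003)/(0.019880) = 0.985906

0.9859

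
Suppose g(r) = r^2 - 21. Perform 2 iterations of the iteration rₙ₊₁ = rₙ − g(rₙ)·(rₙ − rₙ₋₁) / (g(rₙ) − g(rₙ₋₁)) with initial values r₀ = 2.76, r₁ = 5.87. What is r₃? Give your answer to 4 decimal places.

g(2.76) = -13.382400, g(5.87) = 13.456900
r₂ = 5.870000 − 13.456900·(5.870000 − 2.760000) / (13.456900 − (-13.382400)) = 5.870000 − (41.850959)/(26.839300) = 4.310684
g(4.310684) = -2.418006
r₃ = 4.310684 − (-2.418006)·(4.310684 − 5.870000) / (-2.418006 − 13.456900) = 4.310684 − (3.770437)/(-15.874906) = 4.548193

4.5482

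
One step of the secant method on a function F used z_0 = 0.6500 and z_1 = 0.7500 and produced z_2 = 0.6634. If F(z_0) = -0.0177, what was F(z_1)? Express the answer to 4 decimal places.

The secant line through (0.6500, -0.0177) and (0.7500, F(z_1)) crosses zero at z_2 = 0.6634.
So (0.6500, -0.0177), (0.7500, F(z_1)), (0.6634, 0) are collinear:
F(z_1) = -0.0177 · (0.7500 − 0.6634) / (0.6500 − 0.6634) = -0.0177 · (0.086600)/(-0.013400) = 0.114390

0.1144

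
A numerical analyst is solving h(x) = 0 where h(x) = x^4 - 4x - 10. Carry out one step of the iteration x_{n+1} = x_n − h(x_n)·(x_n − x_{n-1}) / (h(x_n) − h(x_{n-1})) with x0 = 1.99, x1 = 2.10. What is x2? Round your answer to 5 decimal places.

2.06533

h(1.99) = -2.2776080, h(2.10) = 1.0481000
x2 = 2.1000000 − 1.0481000·(2.1000000 − 1.9900000) / (1.0481000 − (-2.2776080)) = 2.1000000 − (0.1152910)/(3.3257080) = 2.0653334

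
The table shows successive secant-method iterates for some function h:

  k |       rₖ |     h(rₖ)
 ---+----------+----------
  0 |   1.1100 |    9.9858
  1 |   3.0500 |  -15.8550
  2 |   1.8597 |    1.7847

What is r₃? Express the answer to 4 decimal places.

r₃ = 1.8597 − 1.7847·(1.8597 − 3.0500) / (1.7847 − (-15.8550))
   = 1.8597 − (-2.124328)/(17.639700) = 1.980129

1.9801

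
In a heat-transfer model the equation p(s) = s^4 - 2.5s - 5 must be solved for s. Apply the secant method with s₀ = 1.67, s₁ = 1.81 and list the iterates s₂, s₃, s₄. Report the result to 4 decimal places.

1.7451, 1.7495, 1.7498

p(1.67) = -1.397037, p(1.81) = 1.207831
s₂ = 1.810000 − 1.207831·(1.810000 − 1.670000) / (1.207831 − (-1.397037)) = 1.810000 − (0.169096)/(2.604868) = 1.745084
p(1.745084) = -0.088738
s₃ = 1.745084 − (-0.088738)·(1.745084 − 1.810000) / (-0.088738 − 1.207831) = 1.745084 − (0.005760)/(-1.296570) = 1.749527
p(1.749527) = -0.005040
s₄ = 1.749527 − (-0.005040)·(1.749527 − 1.745084) / (-0.005040 − (-0.088738)) = 1.749527 − (-0.000022)/(0.083698) = 1.749795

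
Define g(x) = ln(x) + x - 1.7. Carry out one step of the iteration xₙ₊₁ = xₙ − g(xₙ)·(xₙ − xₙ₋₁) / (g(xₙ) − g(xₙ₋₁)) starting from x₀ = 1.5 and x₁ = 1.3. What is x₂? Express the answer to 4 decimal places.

1.3802

g(1.5) = 0.205465, g(1.3) = -0.137636
x₂ = 1.300000 − (-0.137636)·(1.300000 − 1.500000) / (-0.137636 − 0.205465) = 1.300000 − (0.027527)/(-0.343101) = 1.380230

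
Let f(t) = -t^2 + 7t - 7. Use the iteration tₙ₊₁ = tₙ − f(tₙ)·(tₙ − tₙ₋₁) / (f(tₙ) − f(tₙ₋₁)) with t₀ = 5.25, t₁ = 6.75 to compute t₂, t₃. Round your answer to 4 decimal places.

5.6875, 5.7730

f(5.25) = 2.187500, f(6.75) = -5.312500
t₂ = 6.750000 − (-5.312500)·(6.750000 − 5.250000) / (-5.312500 − 2.187500) = 6.750000 − (-7.968750)/(-7.500000) = 5.687500
f(5.687500) = 0.464844
t₃ = 5.687500 − 0.464844·(5.687500 − 6.750000) / (0.464844 − (-5.312500)) = 5.687500 − (-0.493896)/(5.777344) = 5.772989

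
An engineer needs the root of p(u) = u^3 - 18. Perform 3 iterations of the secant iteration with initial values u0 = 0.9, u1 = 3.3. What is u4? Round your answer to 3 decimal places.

2.654

p(0.9) = -17.27100, p(3.3) = 17.93700
u2 = 3.30000 − 17.93700·(3.30000 − 0.90000) / (17.93700 − (-17.27100)) = 3.30000 − (43.04880)/(35.20800) = 2.07730
p(2.07730) = -9.03608
u3 = 2.07730 − (-9.03608)·(2.07730 − 3.30000) / (-9.03608 − 17.93700) = 2.07730 − (11.04841)/(-26.97308) = 2.48691
p(2.48691) = -2.61917
u4 = 2.48691 − (-2.61917)·(2.48691 − 2.07730) / (-2.61917 − (-9.03608)) = 2.48691 − (-1.07283)/(6.41691) = 2.65410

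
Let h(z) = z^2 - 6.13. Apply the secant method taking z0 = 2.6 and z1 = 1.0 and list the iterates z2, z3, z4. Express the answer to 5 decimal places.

2.42500, 2.49781, 2.47566

h(2.6) = 0.6300000, h(1.0) = -5.1300000
z2 = 1.0000000 − (-5.1300000)·(1.0000000 − 2.6000000) / (-5.1300000 − 0.6300000) = 1.0000000 − (8.2080000)/(-5.7600000) = 2.4250000
h(2.4250000) = -0.2493750
z3 = 2.4250000 − (-0.2493750)·(2.4250000 − 1.0000000) / (-0.2493750 − (-5.1300000)) = 2.4250000 − (-0.3553594)/(4.8806250) = 2.4978102
h(2.4978102) = 0.1090559
z4 = 2.4978102 − 0.1090559·(2.4978102 − 2.4250000) / (0.1090559 − (-0.2493750)) = 2.4978102 − (0.0079404)/(0.3584309) = 2.4756570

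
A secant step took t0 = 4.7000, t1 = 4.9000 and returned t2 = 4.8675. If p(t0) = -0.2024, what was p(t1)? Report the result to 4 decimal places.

0.0393

The secant line through (4.7000, -0.2024) and (4.9000, p(t1)) crosses zero at t2 = 4.8675.
So (4.7000, -0.2024), (4.9000, p(t1)), (4.8675, 0) are collinear:
p(t1) = -0.2024 · (4.9000 − 4.8675) / (4.7000 − 4.8675) = -0.2024 · (0.032500)/(-0.167500) = 0.039272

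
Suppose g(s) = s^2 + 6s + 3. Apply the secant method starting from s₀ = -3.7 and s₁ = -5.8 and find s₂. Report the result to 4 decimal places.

-5.2743

g(-3.7) = -5.510000, g(-5.8) = 1.840000
s₂ = -5.800000 − 1.840000·(-5.800000 − (-3.700000)) / (1.840000 − (-5.510000)) = -5.800000 − (-3.864000)/(7.350000) = -5.274286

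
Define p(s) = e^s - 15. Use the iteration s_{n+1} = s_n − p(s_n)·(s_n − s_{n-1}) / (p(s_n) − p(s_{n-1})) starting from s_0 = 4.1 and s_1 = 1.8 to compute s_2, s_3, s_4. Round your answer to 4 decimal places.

p(4.1) = 45.340288, p(1.8) = -8.950353
s_2 = 1.800000 − (-8.950353)·(1.800000 − 4.100000) / (-8.950353 − 45.340288) = 1.800000 − (20.585811)/(-54.290640) = 2.179178
p(2.179178) = -6.160963
s_3 = 2.179178 − (-6.160963)·(2.179178 − 1.800000) / (-6.160963 − (-8.950353)) = 2.179178 − (-2.336101)/(2.789389) = 3.016673
p(3.016673) = 5.423240
s_4 = 3.016673 − 5.423240·(3.016673 − 2.179178) / (5.423240 − (-6.160963)) = 3.016673 − (4.541940)/(11.584203) = 2.624593

2.1792, 3.0167, 2.6246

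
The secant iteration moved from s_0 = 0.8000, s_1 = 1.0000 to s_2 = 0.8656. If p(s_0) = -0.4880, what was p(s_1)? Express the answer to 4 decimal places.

0.9998

The secant line through (0.8000, -0.4880) and (1.0000, p(s_1)) crosses zero at s_2 = 0.8656.
So (0.8000, -0.4880), (1.0000, p(s_1)), (0.8656, 0) are collinear:
p(s_1) = -0.4880 · (1.0000 − 0.8656) / (0.8000 − 0.8656) = -0.4880 · (0.134400)/(-0.065600) = 0.999805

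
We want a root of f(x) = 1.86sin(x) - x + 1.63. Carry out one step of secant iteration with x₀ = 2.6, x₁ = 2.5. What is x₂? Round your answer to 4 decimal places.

f(2.6) = -0.011167, f(2.5) = 0.243158
x₂ = 2.500000 − 0.243158·(2.500000 − 2.600000) / (0.243158 − (-0.011167)) = 2.500000 − (-0.024316)/(0.254326) = 2.595609

2.5956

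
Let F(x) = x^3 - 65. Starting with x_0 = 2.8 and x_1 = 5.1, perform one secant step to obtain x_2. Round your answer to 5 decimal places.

3.69441

F(2.8) = -43.0480000, F(5.1) = 67.6510000
x_2 = 5.1000000 − 67.6510000·(5.1000000 − 2.8000000) / (67.6510000 − (-43.0480000)) = 5.1000000 − (155.5973000)/(110.6990000) = 3.6944110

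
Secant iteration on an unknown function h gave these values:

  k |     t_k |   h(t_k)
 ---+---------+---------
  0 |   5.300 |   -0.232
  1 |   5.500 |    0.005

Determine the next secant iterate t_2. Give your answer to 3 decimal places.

t_2 = 5.500 − 0.005·(5.500 − 5.300) / (0.005 − (-0.232))
   = 5.500 − (0.00100)/(0.23700) = 5.49578

5.496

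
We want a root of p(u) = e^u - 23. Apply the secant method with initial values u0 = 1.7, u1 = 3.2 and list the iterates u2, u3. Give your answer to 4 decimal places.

3.0794, 3.1337

p(1.7) = -17.526053, p(3.2) = 1.532530
u2 = 3.200000 − 1.532530·(3.200000 − 1.700000) / (1.532530 − (-17.526053)) = 3.200000 − (2.298795)/(19.058583) = 3.079383
p(3.079383) = -1.255025
u3 = 3.079383 − (-1.255025)·(3.079383 − 3.200000) / (-1.255025 − 1.532530) = 3.079383 − (0.151378)/(-2.787556) = 3.133688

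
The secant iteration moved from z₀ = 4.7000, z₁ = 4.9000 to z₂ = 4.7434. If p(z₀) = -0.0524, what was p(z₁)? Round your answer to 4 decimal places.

The secant line through (4.7000, -0.0524) and (4.9000, p(z₁)) crosses zero at z₂ = 4.7434.
So (4.7000, -0.0524), (4.9000, p(z₁)), (4.7434, 0) are collinear:
p(z₁) = -0.0524 · (4.9000 − 4.7434) / (4.7000 − 4.7434) = -0.0524 · (0.156600)/(-0.043400) = 0.189075

0.1891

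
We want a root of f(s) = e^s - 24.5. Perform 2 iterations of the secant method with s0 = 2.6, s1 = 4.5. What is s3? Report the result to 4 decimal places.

f(2.6) = -11.036262, f(4.5) = 65.517131
s2 = 4.500000 − 65.517131·(4.500000 − 2.600000) / (65.517131 − (-11.036262)) = 4.500000 − (124.482549)/(76.553393) = 2.873912
f(2.873912) = -6.793850
s3 = 2.873912 − (-6.793850)·(2.873912 − 4.500000) / (-6.793850 − 65.517131) = 2.873912 − (11.047397)/(-72.310981) = 3.026688

3.0267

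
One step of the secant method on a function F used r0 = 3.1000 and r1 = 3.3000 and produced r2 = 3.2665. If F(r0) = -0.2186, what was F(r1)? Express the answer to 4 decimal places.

The secant line through (3.1000, -0.2186) and (3.3000, F(r1)) crosses zero at r2 = 3.2665.
So (3.1000, -0.2186), (3.3000, F(r1)), (3.2665, 0) are collinear:
F(r1) = -0.2186 · (3.3000 − 3.2665) / (3.1000 − 3.2665) = -0.2186 · (0.033500)/(-0.166500) = 0.043983

0.0440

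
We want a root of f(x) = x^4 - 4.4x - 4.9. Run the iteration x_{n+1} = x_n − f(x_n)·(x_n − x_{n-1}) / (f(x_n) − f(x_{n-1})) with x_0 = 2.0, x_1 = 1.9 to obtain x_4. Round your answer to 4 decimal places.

f(2.0) = 2.300000, f(1.9) = -0.227900
x_2 = 1.900000 − (-0.227900)·(1.900000 − 2.000000) / (-0.227900 − 2.300000) = 1.900000 − (0.022790)/(-2.527900) = 1.909015
f(1.909015) = -0.018455
x_3 = 1.909015 − (-0.018455)·(1.909015 − 1.900000) / (-0.018455 − (-0.227900)) = 1.909015 − (-0.000166)/(0.209445) = 1.909810
f(1.909810) = 0.000170
x_4 = 1.909810 − 0.000170·(1.909810 − 1.909015) / (0.000170 − (-0.018455)) = 1.909810 − (0.000000)/(0.018625) = 1.909803

1.9098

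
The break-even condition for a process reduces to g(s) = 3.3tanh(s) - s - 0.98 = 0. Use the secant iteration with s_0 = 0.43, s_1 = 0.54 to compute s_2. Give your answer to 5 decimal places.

g(0.43) = -0.0724397, g(0.54) = 0.1068603
s_2 = 0.5400000 − 0.1068603·(0.5400000 − 0.4300000) / (0.1068603 − (-0.0724397)) = 0.5400000 − (0.0117546)/(0.1793000) = 0.4744415

0.47444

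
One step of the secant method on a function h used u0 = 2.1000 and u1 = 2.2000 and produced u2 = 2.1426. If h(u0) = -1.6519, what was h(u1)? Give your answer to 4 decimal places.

The secant line through (2.1000, -1.6519) and (2.2000, h(u1)) crosses zero at u2 = 2.1426.
So (2.1000, -1.6519), (2.2000, h(u1)), (2.1426, 0) are collinear:
h(u1) = -1.6519 · (2.2000 − 2.1426) / (2.1000 − 2.1426) = -1.6519 · (0.057400)/(-0.042600) = 2.225800

2.2258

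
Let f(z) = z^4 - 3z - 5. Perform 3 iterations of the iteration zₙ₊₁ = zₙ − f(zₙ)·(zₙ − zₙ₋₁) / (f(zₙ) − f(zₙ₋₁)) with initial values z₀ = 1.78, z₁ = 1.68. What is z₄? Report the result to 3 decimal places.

1.795

f(1.78) = -0.30124, f(1.68) = -2.07406
z₂ = 1.68000 − (-2.07406)·(1.68000 − 1.78000) / (-2.07406 − (-0.30124)) = 1.68000 − (0.20741)/(-1.77282) = 1.79699
f(1.79699) = 0.03663
z₃ = 1.79699 − 0.03663·(1.79699 − 1.68000) / (0.03663 − (-2.07406)) = 1.79699 − (0.00429)/(2.11069) = 1.79496
f(1.79496) = -0.00433
z₄ = 1.79496 − (-0.00433)·(1.79496 − 1.79699) / (-0.00433 − 0.03663) = 1.79496 − (0.00001)/(-0.04096) = 1.79518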